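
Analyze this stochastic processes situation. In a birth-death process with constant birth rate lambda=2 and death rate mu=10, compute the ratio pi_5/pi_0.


For birth-death process, pi_n/pi_0 = (lambda/mu)^n
= (2/10)^5
= 3.2000e-04

3.2000e-04


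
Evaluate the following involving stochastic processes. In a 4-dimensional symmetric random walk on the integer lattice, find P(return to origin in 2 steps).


P(return in 2 steps) = P(reverse first step) = 1/(2d)
= 1/8
= 0.1250

0.1250


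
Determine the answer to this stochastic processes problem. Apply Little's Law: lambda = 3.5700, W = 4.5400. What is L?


Little's Law: L = lambda * W
= 3.5700 * 4.5400
= 16.2078

16.2078


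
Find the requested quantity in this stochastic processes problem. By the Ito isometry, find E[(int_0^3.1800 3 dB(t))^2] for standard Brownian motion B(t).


By Ito isometry: E[(int f dB)^2] = int f^2 dt
= 3^2 * 3.1800
= 9 * 3.1800 = 28.6200

28.6200


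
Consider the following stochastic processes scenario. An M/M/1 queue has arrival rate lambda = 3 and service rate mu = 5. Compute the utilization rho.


rho = lambda/mu
= 3/5
= 0.6000

0.6000


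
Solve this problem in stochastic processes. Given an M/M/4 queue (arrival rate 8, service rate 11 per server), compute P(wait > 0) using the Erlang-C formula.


a = lambda/mu = 0.7273
rho = a/c = 0.1818
Erlang-C formula applied:
C(c,a) = 0.0069

0.0069


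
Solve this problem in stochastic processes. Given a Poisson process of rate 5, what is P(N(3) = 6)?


P(N(t)=k) = (lambda*t)^k * exp(-lambda*t) / k!
lambda*t = 15
= 15^6 * exp(-15) / 6!
= 11390625 * 3.0590e-07 / 720
= 0.0048

0.0048


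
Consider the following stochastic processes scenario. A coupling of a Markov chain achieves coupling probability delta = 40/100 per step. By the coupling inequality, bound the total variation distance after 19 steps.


TV distance bound <= (1-delta)^n
= (1 - 0.4000)^19
= 0.6000^19
= 6.0936e-05

6.0936e-05


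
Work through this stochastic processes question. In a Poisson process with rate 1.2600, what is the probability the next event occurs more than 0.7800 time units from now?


P(X > t) = exp(-lambda * t)
= exp(-1.2600 * 0.7800)
= exp(-0.9828) = 0.3743

0.3743


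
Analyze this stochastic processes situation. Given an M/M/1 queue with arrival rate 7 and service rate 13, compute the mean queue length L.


rho = 7/13 = 0.5385
L = rho/(1-rho)
= 0.5385/0.4615
= 1.1667

1.1667


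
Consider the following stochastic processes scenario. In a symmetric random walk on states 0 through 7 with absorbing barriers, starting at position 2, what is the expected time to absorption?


For symmetric RW on 0,...,N with absorbing barriers, E(i) = i*(N-i)
E(2) = 2 * 5 = 10

10


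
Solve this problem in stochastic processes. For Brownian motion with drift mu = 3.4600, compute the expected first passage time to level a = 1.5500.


Expected first passage time = a/mu
= 1.5500/3.4600
= 0.4480

0.4480


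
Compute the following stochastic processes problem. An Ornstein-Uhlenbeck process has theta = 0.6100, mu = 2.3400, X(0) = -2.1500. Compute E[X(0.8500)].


E[X(t)] = mu + (X(0) - mu)*exp(-theta*t)
= 2.3400 + (-2.1500 - 2.3400)*exp(-0.6100*0.8500)
= 2.3400 + -4.4900 * 0.5954
= -0.3334

-0.3334


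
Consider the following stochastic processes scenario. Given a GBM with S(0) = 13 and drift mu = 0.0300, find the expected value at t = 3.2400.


E[S(t)] = S(0) * exp(mu * t)
= 13 * exp(0.0300 * 3.2400)
= 13 * 1.1021
= 14.3270

14.3270


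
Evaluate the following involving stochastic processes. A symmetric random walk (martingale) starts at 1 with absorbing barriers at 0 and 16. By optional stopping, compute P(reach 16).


By optional stopping theorem: E(M at tau) = M(0) = 1
P(hit 16)*16 + P(hit 0)*0 = 1
P(hit 16) = (1 - 0)/(16 - 0) = 1/16 = 0.0625

0.0625


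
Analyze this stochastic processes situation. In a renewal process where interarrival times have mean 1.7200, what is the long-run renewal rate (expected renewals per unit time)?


Long-run renewal rate = 1/E(X)
= 1/1.7200
= 0.5814

0.5814


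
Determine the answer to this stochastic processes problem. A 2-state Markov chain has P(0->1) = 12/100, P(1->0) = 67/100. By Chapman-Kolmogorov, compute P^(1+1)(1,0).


P^2 = P^1 * P^1
Computing via matrix multiplication of the transition matrix.
Entry (1,0) of P^2 = 0.8107

0.8107


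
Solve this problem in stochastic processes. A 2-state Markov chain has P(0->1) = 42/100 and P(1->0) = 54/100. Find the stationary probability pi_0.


Stationary distribution: pi_0 = p10/(p01+p10), pi_1 = p01/(p01+p10)
p01 = 0.4200, p10 = 0.5400
pi_0 = 0.5625

0.5625


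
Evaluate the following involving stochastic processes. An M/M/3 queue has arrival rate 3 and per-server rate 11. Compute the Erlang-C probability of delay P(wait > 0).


a = lambda/mu = 0.2727
rho = a/c = 0.0909
Erlang-C formula applied:
C(c,a) = 0.0028

0.0028


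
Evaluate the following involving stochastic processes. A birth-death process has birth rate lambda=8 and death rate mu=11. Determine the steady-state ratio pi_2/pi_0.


For birth-death process, pi_n/pi_0 = (lambda/mu)^n
= (8/11)^2
= 0.5289

0.5289


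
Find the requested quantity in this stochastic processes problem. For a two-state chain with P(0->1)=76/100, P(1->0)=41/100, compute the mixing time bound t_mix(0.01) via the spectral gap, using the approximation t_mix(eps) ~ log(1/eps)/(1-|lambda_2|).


lambda_2 = |1 - p01 - p10| = |1 - 0.7600 - 0.4100| = 0.1700
t_mix ~ log(1/eps)/(1 - |lambda_2|)
= log(100)/(1 - 0.1700) = 4.6052/0.8300
= 5.5484

5.5484


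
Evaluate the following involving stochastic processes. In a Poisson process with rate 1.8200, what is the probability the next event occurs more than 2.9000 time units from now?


P(X > t) = exp(-lambda * t)
= exp(-1.8200 * 2.9000)
= exp(-5.2780) = 0.0051

0.0051


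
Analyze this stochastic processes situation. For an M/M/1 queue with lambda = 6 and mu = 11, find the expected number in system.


rho = 6/11 = 0.5455
L = rho/(1-rho)
= 0.5455/0.4545
= 1.2000

1.2000


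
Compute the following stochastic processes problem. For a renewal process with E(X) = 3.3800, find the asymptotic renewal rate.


Long-run renewal rate = 1/E(X)
= 1/3.3800
= 0.2959

0.2959


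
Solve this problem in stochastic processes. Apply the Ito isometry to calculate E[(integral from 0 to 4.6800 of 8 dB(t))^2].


By Ito isometry: E[(int f dB)^2] = int f^2 dt
= 8^2 * 4.6800
= 64 * 4.6800 = 299.5200

299.5200


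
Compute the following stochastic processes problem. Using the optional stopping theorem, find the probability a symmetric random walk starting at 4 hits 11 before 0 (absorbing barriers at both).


By optional stopping theorem: E(M at tau) = M(0) = 4
P(hit 11)*11 + P(hit 0)*0 = 4
P(hit 11) = (4 - 0)/(11 - 0) = 4/11 = 0.3636

0.3636


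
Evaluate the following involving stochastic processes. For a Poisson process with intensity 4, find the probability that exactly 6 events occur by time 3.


P(N(t)=k) = (lambda*t)^k * exp(-lambda*t) / k!
lambda*t = 12
= 12^6 * exp(-12) / 6!
= 2985984 * 6.1442e-06 / 720
= 0.0255

0.0255


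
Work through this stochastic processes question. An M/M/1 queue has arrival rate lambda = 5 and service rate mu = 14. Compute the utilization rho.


rho = lambda/mu
= 5/14
= 0.3571

0.3571


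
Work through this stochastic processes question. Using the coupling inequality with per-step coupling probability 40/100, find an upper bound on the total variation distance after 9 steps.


TV distance bound <= (1-delta)^n
= (1 - 0.4000)^9
= 0.6000^9
= 0.0101

0.0101


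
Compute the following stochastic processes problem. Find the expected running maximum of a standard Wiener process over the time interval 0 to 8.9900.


E(max B(s)) = sqrt(2t/pi)
= sqrt(2*8.9900/pi)
= sqrt(5.7232)
= 2.3923

2.3923


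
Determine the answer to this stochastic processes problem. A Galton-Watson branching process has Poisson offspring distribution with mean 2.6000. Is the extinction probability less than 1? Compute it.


Since mu = 2.6000 > 1, extinction prob q < 1.
Solve s = exp(mu*(s-1)) iteratively.
q = 0.0951

0.0951


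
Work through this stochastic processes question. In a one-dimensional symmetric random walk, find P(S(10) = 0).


P(S(10) = 0) = C(10,5) / 4^5
= 252 / 1024
= 0.2461

0.2461


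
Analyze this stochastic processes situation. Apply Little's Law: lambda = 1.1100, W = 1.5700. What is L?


Little's Law: L = lambda * W
= 1.1100 * 1.5700
= 1.7427

1.7427


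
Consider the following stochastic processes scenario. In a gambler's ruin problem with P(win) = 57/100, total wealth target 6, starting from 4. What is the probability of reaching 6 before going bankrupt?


Gambler's ruin formula:
r = q/p = 0.4300/0.5700 = 0.7544
P(win) = (1 - r^i)/(1 - r^N)
= (1 - 0.7544^4)/(1 - 0.7544^6)
= 0.8289

0.8289


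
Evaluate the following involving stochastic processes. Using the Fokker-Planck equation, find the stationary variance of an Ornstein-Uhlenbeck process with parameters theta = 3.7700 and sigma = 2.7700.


Stationary variance = sigma^2 / (2*theta)
= 2.7700^2 / (2*3.7700)
= 7.6729 / 7.5400
= 1.0176

1.0176


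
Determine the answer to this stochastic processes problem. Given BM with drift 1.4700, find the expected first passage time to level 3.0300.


Expected first passage time = a/mu
= 3.0300/1.4700
= 2.0612

2.0612


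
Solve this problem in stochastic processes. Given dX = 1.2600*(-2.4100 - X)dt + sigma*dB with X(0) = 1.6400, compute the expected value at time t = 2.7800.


E[X(t)] = mu + (X(0) - mu)*exp(-theta*t)
= -2.4100 + (1.6400 - -2.4100)*exp(-1.2600*2.7800)
= -2.4100 + 4.0500 * 0.0301
= -2.2880

-2.2880


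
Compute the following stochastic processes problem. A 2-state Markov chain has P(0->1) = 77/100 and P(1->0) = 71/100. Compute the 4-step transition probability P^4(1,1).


Computing P^4 by matrix multiplication.
P = [[0.2300, 0.7700], [0.7100, 0.2900]]
After raising P to the power 4:
P^4(1,1) = 0.5457

0.5457


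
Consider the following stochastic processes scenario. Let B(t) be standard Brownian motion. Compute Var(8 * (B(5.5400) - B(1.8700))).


Var(alpha*(B(t)-B(s))) = alpha^2 * (t-s)
= 8^2 * (5.5400 - 1.8700)
= 64 * 3.6700
= 234.8800

234.8800


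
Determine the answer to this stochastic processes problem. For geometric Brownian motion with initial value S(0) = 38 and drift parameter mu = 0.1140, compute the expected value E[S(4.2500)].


E[S(t)] = S(0) * exp(mu * t)
= 38 * exp(0.1140 * 4.2500)
= 38 * 1.6234
= 61.6878

61.6878


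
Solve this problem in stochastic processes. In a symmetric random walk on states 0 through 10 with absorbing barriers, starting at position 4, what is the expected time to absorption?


For symmetric RW on 0,...,N with absorbing barriers, E(i) = i*(N-i)
E(4) = 4 * 6 = 24

24


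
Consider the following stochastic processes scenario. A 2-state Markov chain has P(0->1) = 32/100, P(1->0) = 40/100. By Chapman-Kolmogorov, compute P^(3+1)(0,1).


P^4 = P^3 * P^1
Computing via matrix multiplication of the transition matrix.
Entry (0,1) of P^4 = 0.4417

0.4417


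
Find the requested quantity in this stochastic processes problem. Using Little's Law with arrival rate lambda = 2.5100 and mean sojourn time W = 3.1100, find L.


Little's Law: L = lambda * W
= 2.5100 * 3.1100
= 7.8061

7.8061


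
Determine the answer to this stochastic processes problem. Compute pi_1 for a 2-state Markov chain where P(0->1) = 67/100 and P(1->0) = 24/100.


Stationary distribution: pi_0 = p10/(p01+p10), pi_1 = p01/(p01+p10)
p01 = 0.6700, p10 = 0.2400
pi_1 = 0.7363

0.7363


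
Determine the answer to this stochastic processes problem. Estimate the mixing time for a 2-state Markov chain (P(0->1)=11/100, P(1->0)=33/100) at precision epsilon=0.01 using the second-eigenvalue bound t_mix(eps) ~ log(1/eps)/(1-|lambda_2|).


lambda_2 = |1 - p01 - p10| = |1 - 0.1100 - 0.3300| = 0.5600
t_mix ~ log(1/eps)/(1 - |lambda_2|)
= log(100)/(1 - 0.5600) = 4.6052/0.4400
= 10.4663

10.4663


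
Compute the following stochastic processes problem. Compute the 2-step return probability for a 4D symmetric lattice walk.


P(return in 2 steps) = P(reverse first step) = 1/(2d)
= 1/8
= 0.1250

0.1250


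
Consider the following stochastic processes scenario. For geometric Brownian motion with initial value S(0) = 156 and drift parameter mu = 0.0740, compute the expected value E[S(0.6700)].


E[S(t)] = S(0) * exp(mu * t)
= 156 * exp(0.0740 * 0.6700)
= 156 * 1.0508
= 163.9294

163.9294


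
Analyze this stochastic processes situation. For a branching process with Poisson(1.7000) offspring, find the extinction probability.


Since mu = 1.7000 > 1, extinction prob q < 1.
Solve s = exp(mu*(s-1)) iteratively.
q = 0.3088

0.3088


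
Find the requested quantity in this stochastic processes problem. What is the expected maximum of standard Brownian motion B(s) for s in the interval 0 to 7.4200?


E(max B(s)) = sqrt(2t/pi)
= sqrt(2*7.4200/pi)
= sqrt(4.7237)
= 2.1734

2.1734


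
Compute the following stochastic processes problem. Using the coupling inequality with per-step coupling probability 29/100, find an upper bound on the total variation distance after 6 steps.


TV distance bound <= (1-delta)^n
= (1 - 0.2900)^6
= 0.7100^6
= 0.1281

0.1281


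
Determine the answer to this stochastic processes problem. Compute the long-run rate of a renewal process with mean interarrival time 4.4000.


Long-run renewal rate = 1/E(X)
= 1/4.4000
= 0.2273

0.2273


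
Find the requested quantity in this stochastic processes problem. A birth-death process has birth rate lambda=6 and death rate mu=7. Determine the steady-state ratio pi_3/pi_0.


For birth-death process, pi_n/pi_0 = (lambda/mu)^n
= (6/7)^3
= 0.6297

0.6297


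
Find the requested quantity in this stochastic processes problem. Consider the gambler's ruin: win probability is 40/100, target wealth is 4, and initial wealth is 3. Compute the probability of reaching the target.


Gambler's ruin formula:
r = q/p = 0.6000/0.4000 = 1.5000
P(win) = (1 - r^i)/(1 - r^N)
= (1 - 1.5000^3)/(1 - 1.5000^4)
= 0.5846

0.5846


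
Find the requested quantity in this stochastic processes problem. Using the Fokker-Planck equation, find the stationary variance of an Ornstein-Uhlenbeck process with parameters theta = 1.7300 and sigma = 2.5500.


Stationary variance = sigma^2 / (2*theta)
= 2.5500^2 / (2*1.7300)
= 6.5025 / 3.4600
= 1.8793

1.8793


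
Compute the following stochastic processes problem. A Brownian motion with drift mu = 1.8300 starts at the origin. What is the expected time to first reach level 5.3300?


Expected first passage time = a/mu
= 5.3300/1.8300
= 2.9126

2.9126


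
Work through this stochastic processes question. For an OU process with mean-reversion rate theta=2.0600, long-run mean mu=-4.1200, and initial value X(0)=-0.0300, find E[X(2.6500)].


E[X(t)] = mu + (X(0) - mu)*exp(-theta*t)
= -4.1200 + (-0.0300 - -4.1200)*exp(-2.0600*2.6500)
= -4.1200 + 4.0900 * 0.0043
= -4.1026

-4.1026


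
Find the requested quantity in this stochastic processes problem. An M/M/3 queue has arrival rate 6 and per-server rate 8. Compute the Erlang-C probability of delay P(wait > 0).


a = lambda/mu = 0.7500
rho = a/c = 0.2500
Erlang-C formula applied:
C(c,a) = 0.0441

0.0441


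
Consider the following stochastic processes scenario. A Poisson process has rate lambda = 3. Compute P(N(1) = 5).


P(N(t)=k) = (lambda*t)^k * exp(-lambda*t) / k!
lambda*t = 3
= 3^5 * exp(-3) / 5!
= 243 * 0.0498 / 120
= 0.1008

0.1008


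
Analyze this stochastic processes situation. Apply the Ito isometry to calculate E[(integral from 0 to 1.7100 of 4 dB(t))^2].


By Ito isometry: E[(int f dB)^2] = int f^2 dt
= 4^2 * 1.7100
= 16 * 1.7100 = 27.3600

27.3600


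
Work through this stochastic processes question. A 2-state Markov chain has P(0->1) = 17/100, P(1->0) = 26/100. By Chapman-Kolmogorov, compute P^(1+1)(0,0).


P^2 = P^1 * P^1
Computing via matrix multiplication of the transition matrix.
Entry (0,0) of P^2 = 0.7331

0.7331


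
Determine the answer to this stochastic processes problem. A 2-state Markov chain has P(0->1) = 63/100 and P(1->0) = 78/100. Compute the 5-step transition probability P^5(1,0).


Computing P^5 by matrix multiplication.
P = [[0.3700, 0.6300], [0.7800, 0.2200]]
After raising P to the power 5:
P^5(1,0) = 0.5596

0.5596


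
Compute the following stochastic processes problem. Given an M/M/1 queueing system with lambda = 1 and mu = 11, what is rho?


rho = lambda/mu
= 1/11
= 0.0909

0.0909


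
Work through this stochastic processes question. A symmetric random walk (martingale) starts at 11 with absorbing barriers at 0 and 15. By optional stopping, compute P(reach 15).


By optional stopping theorem: E(M at tau) = M(0) = 11
P(hit 15)*15 + P(hit 0)*0 = 11
P(hit 15) = (11 - 0)/(15 - 0) = 11/15 = 0.7333

0.7333


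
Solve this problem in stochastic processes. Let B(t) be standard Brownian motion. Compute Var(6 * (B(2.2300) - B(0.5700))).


Var(alpha*(B(t)-B(s))) = alpha^2 * (t-s)
= 6^2 * (2.2300 - 0.5700)
= 36 * 1.6600
= 59.7600

59.7600


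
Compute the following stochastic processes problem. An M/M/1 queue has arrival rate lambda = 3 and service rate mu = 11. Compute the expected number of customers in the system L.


rho = 3/11 = 0.2727
L = rho/(1-rho)
= 0.2727/0.7273
= 0.3750

0.3750


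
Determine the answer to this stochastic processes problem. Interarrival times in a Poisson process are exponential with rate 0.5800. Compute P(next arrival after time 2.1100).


P(X > t) = exp(-lambda * t)
= exp(-0.5800 * 2.1100)
= exp(-1.2238) = 0.2941

0.2941


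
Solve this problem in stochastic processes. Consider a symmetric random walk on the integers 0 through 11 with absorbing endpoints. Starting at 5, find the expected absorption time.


For symmetric RW on 0,...,N with absorbing barriers, E(i) = i*(N-i)
E(5) = 5 * 6 = 30

30


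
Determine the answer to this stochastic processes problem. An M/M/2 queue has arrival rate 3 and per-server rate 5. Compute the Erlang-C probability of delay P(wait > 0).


a = lambda/mu = 0.6000
rho = a/c = 0.3000
Erlang-C formula applied:
C(c,a) = 0.1385

0.1385


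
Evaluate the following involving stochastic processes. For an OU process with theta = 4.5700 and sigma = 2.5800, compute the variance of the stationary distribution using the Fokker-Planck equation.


Stationary variance = sigma^2 / (2*theta)
= 2.5800^2 / (2*4.5700)
= 6.6564 / 9.1400
= 0.7283

0.7283


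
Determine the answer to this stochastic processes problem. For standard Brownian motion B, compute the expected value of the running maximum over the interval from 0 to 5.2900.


E(max B(s)) = sqrt(2t/pi)
= sqrt(2*5.2900/pi)
= sqrt(3.3677)
= 1.8351

1.8351


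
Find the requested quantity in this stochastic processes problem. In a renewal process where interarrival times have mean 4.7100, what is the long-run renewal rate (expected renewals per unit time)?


Long-run renewal rate = 1/E(X)
= 1/4.7100
= 0.2123

0.2123


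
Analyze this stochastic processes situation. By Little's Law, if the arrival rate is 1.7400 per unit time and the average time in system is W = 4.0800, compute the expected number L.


Little's Law: L = lambda * W
= 1.7400 * 4.0800
= 7.0992

7.0992


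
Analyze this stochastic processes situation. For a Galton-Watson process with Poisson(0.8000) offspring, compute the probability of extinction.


Since mu = 0.8000 <= 1, extinction probability = 1.

1.0000


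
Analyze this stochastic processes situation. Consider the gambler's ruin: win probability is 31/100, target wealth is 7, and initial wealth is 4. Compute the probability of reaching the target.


Gambler's ruin formula:
r = q/p = 0.6900/0.3100 = 2.2258
P(win) = (1 - r^i)/(1 - r^N)
= (1 - 2.2258^4)/(1 - 2.2258^7)
= 0.0873

0.0873


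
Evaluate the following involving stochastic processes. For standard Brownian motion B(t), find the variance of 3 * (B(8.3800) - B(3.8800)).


Var(alpha*(B(t)-B(s))) = alpha^2 * (t-s)
= 3^2 * (8.3800 - 3.8800)
= 9 * 4.5000
= 40.5000

40.5000


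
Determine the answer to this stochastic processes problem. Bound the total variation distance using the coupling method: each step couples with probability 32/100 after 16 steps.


TV distance bound <= (1-delta)^n
= (1 - 0.3200)^16
= 0.6800^16
= 0.0021

0.0021


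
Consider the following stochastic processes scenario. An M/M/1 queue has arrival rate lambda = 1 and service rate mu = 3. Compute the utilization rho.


rho = lambda/mu
= 1/3
= 0.3333

0.3333


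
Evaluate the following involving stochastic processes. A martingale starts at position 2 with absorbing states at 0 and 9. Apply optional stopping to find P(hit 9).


By optional stopping theorem: E(M at tau) = M(0) = 2
P(hit 9)*9 + P(hit 0)*0 = 2
P(hit 9) = (2 - 0)/(9 - 0) = 2/9 = 0.2222

0.2222


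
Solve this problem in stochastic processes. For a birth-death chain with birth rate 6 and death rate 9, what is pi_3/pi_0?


For birth-death process, pi_n/pi_0 = (lambda/mu)^n
= (6/9)^3
= 0.2963

0.2963


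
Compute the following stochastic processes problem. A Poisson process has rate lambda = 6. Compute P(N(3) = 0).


P(N(t)=k) = (lambda*t)^k * exp(-lambda*t) / k!
lambda*t = 18
= 18^0 * exp(-18) / 0!
= 1 * 1.5230e-08 / 1
= 1.5230e-08

1.5230e-08


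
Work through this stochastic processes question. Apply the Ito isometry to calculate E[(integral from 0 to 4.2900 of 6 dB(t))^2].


By Ito isometry: E[(int f dB)^2] = int f^2 dt
= 6^2 * 4.2900
= 36 * 4.2900 = 154.4400

154.4400


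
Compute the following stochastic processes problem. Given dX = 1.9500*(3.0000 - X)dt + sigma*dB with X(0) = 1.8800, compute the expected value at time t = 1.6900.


E[X(t)] = mu + (X(0) - mu)*exp(-theta*t)
= 3.0000 + (1.8800 - 3.0000)*exp(-1.9500*1.6900)
= 3.0000 + -1.1200 * 0.0370
= 2.9585

2.9585


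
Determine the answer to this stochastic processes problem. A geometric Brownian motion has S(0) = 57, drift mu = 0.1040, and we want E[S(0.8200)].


E[S(t)] = S(0) * exp(mu * t)
= 57 * exp(0.1040 * 0.8200)
= 57 * 1.0890
= 62.0743

62.0743


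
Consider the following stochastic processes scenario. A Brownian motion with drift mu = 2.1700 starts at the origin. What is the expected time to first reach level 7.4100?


Expected first passage time = a/mu
= 7.4100/2.1700
= 3.4147

3.4147


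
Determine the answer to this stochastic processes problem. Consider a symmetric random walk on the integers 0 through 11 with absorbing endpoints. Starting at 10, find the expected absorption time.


For symmetric RW on 0,...,N with absorbing barriers, E(i) = i*(N-i)
E(10) = 10 * 1 = 10

10


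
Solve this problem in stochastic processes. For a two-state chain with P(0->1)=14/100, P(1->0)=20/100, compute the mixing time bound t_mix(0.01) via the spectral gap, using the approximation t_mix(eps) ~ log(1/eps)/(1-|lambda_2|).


lambda_2 = |1 - p01 - p10| = |1 - 0.1400 - 0.2000| = 0.6600
t_mix ~ log(1/eps)/(1 - |lambda_2|)
= log(100)/(1 - 0.6600) = 4.6052/0.3400
= 13.5446

13.5446


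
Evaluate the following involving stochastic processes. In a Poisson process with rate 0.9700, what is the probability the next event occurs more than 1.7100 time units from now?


P(X > t) = exp(-lambda * t)
= exp(-0.9700 * 1.7100)
= exp(-1.6587) = 0.1904

0.1904


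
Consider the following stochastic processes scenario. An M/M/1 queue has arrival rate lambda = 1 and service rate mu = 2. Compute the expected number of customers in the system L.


rho = 1/2 = 0.5000
L = rho/(1-rho)
= 0.5000/0.5000
= 1.0000

1.0000


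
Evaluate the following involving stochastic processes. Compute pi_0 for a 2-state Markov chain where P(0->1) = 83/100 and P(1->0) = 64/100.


Stationary distribution: pi_0 = p10/(p01+p10), pi_1 = p01/(p01+p10)
p01 = 0.8300, p10 = 0.6400
pi_0 = 0.4354

0.4354


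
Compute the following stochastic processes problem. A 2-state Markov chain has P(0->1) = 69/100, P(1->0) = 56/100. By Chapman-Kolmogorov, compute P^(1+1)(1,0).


P^2 = P^1 * P^1
Computing via matrix multiplication of the transition matrix.
Entry (1,0) of P^2 = 0.4200

0.4200


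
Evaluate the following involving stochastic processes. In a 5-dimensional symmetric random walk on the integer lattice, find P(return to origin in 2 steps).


P(return in 2 steps) = P(reverse first step) = 1/(2d)
= 1/10
= 0.1000

0.1000


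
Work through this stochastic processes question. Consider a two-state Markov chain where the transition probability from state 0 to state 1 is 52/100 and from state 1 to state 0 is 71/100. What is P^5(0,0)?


Computing P^5 by matrix multiplication.
P = [[0.4800, 0.5200], [0.7100, 0.2900]]
After raising P to the power 5:
P^5(0,0) = 0.5770

0.5770


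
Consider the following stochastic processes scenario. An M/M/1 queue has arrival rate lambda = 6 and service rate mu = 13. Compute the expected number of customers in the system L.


rho = 6/13 = 0.4615
L = rho/(1-rho)
= 0.4615/0.5385
= 0.8571

0.8571


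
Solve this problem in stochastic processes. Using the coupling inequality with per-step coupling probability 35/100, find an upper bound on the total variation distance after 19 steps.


TV distance bound <= (1-delta)^n
= (1 - 0.3500)^19
= 0.6500^19
= 2.7884e-04

2.7884e-04


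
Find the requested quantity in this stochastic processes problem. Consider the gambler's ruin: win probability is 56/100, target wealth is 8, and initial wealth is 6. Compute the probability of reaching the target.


Gambler's ruin formula:
r = q/p = 0.4400/0.5600 = 0.7857
P(win) = (1 - r^i)/(1 - r^N)
= (1 - 0.7857^6)/(1 - 0.7857^8)
= 0.8947

0.8947


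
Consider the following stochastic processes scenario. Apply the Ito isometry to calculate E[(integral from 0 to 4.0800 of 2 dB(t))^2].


By Ito isometry: E[(int f dB)^2] = int f^2 dt
= 2^2 * 4.0800
= 4 * 4.0800 = 16.3200

16.3200


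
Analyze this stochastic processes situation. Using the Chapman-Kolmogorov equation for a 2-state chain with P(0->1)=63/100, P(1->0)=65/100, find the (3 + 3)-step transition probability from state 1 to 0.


P^6 = P^3 * P^3
Computing via matrix multiplication of the transition matrix.
Entry (1,0) of P^6 = 0.5076

0.5076


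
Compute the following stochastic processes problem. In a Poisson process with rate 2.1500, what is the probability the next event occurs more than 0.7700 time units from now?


P(X > t) = exp(-lambda * t)
= exp(-2.1500 * 0.7700)
= exp(-1.6555) = 0.1910

0.1910


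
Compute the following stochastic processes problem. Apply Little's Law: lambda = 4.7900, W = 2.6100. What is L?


Little's Law: L = lambda * W
= 4.7900 * 2.6100
= 12.5019

12.5019


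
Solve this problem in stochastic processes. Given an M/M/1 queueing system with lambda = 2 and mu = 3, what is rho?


rho = lambda/mu
= 2/3
= 0.6667

0.6667


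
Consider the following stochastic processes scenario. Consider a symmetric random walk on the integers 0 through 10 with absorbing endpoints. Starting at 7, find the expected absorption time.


For symmetric RW on 0,...,N with absorbing barriers, E(i) = i*(N-i)
E(7) = 7 * 3 = 21

21


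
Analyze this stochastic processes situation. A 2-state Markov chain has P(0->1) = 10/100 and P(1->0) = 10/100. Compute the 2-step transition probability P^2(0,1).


Computing P^2 by matrix multiplication.
P = [[0.9000, 0.1000], [0.1000, 0.9000]]
After raising P to the power 2:
P^2(0,1) = 0.1800

0.1800


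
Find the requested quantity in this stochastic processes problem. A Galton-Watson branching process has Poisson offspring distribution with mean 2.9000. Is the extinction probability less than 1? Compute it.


Since mu = 2.9000 > 1, extinction prob q < 1.
Solve s = exp(mu*(s-1)) iteratively.
q = 0.0668

0.0668


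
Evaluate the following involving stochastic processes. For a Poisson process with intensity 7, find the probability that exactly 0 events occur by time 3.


P(N(t)=k) = (lambda*t)^k * exp(-lambda*t) / k!
lambda*t = 21
= 21^0 * exp(-21) / 0!
= 1 * 7.5826e-10 / 1
= 7.5826e-10

7.5826e-10


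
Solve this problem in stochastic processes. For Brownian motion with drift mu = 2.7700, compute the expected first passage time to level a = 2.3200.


Expected first passage time = a/mu
= 2.3200/2.7700
= 0.8375

0.8375


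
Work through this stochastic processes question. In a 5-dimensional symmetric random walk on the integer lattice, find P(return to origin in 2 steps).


P(return in 2 steps) = P(reverse first step) = 1/(2d)
= 1/10
= 0.1000

0.1000


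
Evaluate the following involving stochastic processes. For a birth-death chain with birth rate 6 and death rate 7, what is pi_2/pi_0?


For birth-death process, pi_n/pi_0 = (lambda/mu)^n
= (6/7)^2
= 0.7347

0.7347


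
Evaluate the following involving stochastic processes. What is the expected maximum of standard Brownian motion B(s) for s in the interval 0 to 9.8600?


E(max B(s)) = sqrt(2t/pi)
= sqrt(2*9.8600/pi)
= sqrt(6.2771)
= 2.5054

2.5054


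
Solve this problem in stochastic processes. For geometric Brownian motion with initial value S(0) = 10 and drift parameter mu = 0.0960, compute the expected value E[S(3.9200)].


E[S(t)] = S(0) * exp(mu * t)
= 10 * exp(0.0960 * 3.9200)
= 10 * 1.4569
= 14.5691

14.5691


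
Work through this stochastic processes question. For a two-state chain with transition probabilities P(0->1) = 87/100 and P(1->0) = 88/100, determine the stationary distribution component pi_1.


Stationary distribution: pi_0 = p10/(p01+p10), pi_1 = p01/(p01+p10)
p01 = 0.8700, p10 = 0.8800
pi_1 = 0.4971

0.4971


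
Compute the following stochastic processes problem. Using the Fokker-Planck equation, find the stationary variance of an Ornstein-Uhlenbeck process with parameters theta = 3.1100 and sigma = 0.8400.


Stationary variance = sigma^2 / (2*theta)
= 0.8400^2 / (2*3.1100)
= 0.7056 / 6.2200
= 0.1134

0.1134


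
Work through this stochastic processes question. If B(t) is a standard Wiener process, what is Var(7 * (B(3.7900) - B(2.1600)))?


Var(alpha*(B(t)-B(s))) = alpha^2 * (t-s)
= 7^2 * (3.7900 - 2.1600)
= 49 * 1.6300
= 79.8700

79.8700


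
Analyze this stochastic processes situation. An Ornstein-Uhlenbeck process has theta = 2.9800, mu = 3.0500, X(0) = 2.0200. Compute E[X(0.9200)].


E[X(t)] = mu + (X(0) - mu)*exp(-theta*t)
= 3.0500 + (2.0200 - 3.0500)*exp(-2.9800*0.9200)
= 3.0500 + -1.0300 * 0.0645
= 2.9836

2.9836


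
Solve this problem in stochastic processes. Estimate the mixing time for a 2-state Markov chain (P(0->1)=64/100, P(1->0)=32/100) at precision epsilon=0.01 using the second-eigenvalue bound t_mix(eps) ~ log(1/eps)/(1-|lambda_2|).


lambda_2 = |1 - p01 - p10| = |1 - 0.6400 - 0.3200| = 0.0400
t_mix ~ log(1/eps)/(1 - |lambda_2|)
= log(100)/(1 - 0.0400) = 4.6052/0.9600
= 4.7971

4.7971


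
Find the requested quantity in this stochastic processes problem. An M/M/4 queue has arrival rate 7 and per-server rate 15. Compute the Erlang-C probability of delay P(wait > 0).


a = lambda/mu = 0.4667
rho = a/c = 0.1167
Erlang-C formula applied:
C(c,a) = 0.0014

0.0014


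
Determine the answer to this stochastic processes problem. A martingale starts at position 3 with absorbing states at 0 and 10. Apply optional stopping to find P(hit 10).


By optional stopping theorem: E(M at tau) = M(0) = 3
P(hit 10)*10 + P(hit 0)*0 = 3
P(hit 10) = (3 - 0)/(10 - 0) = 3/10 = 0.3000

0.3000


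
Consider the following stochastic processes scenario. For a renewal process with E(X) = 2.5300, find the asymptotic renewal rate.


Long-run renewal rate = 1/E(X)
= 1/2.5300
= 0.3953

0.3953


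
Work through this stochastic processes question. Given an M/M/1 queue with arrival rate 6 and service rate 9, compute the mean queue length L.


rho = 6/9 = 0.6667
L = rho/(1-rho)
= 0.6667/0.3333
= 2.0000

2.0000


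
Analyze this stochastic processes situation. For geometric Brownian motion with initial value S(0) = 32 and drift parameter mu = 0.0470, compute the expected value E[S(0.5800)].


E[S(t)] = S(0) * exp(mu * t)
= 32 * exp(0.0470 * 0.5800)
= 32 * 1.0276
= 32.8843

32.8843


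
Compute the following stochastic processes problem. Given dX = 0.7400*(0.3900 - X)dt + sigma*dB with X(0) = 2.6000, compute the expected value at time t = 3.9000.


E[X(t)] = mu + (X(0) - mu)*exp(-theta*t)
= 0.3900 + (2.6000 - 0.3900)*exp(-0.7400*3.9000)
= 0.3900 + 2.2100 * 0.0558
= 0.5133

0.5133


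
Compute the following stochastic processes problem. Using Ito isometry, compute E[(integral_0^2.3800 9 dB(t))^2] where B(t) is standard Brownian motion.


By Ito isometry: E[(int f dB)^2] = int f^2 dt
= 9^2 * 2.3800
= 81 * 2.3800 = 192.7800

192.7800


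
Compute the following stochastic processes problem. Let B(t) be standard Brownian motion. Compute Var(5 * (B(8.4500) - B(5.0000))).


Var(alpha*(B(t)-B(s))) = alpha^2 * (t-s)
= 5^2 * (8.4500 - 5.0000)
= 25 * 3.4500
= 86.2500

86.2500


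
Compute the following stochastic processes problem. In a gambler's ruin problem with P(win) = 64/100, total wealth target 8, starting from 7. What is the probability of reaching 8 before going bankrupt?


Gambler's ruin formula:
r = q/p = 0.3600/0.6400 = 0.5625
P(win) = (1 - r^i)/(1 - r^N)
= (1 - 0.5625^7)/(1 - 0.5625^8)
= 0.9921

0.9921


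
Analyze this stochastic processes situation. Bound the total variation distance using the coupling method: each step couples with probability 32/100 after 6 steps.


TV distance bound <= (1-delta)^n
= (1 - 0.3200)^6
= 0.6800^6
= 0.0989

0.0989


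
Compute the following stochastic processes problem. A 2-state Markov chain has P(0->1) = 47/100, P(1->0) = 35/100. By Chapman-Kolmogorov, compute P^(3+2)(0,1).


P^5 = P^3 * P^2
Computing via matrix multiplication of the transition matrix.
Entry (0,1) of P^5 = 0.5731

0.5731


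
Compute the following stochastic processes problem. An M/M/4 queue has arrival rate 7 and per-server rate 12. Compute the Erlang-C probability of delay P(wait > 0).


a = lambda/mu = 0.5833
rho = a/c = 0.1458
Erlang-C formula applied:
C(c,a) = 0.0032

0.0032


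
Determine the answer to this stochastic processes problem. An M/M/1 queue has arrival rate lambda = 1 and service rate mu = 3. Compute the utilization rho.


rho = lambda/mu
= 1/3
= 0.3333

0.3333


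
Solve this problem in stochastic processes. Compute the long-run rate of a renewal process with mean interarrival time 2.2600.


Long-run renewal rate = 1/E(X)
= 1/2.2600
= 0.4425

0.4425


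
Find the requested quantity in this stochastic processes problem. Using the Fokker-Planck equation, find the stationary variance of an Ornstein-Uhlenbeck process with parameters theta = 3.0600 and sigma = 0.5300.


Stationary variance = sigma^2 / (2*theta)
= 0.5300^2 / (2*3.0600)
= 0.2809 / 6.1200
= 0.0459

0.0459


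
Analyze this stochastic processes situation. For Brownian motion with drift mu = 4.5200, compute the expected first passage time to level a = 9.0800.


Expected first passage time = a/mu
= 9.0800/4.5200
= 2.0088

2.0088


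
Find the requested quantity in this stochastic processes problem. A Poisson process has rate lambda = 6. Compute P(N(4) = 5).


P(N(t)=k) = (lambda*t)^k * exp(-lambda*t) / k!
lambda*t = 24
= 24^5 * exp(-24) / 5!
= 7962624 * 3.7751e-11 / 120
= 2.5050e-06

2.5050e-06


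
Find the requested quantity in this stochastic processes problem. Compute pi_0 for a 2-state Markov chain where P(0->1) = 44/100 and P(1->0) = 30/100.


Stationary distribution: pi_0 = p10/(p01+p10), pi_1 = p01/(p01+p10)
p01 = 0.4400, p10 = 0.3000
pi_0 = 0.4054

0.4054


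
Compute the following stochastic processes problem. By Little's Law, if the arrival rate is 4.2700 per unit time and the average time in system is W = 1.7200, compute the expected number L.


Little's Law: L = lambda * W
= 4.2700 * 1.7200
= 7.3444

7.3444


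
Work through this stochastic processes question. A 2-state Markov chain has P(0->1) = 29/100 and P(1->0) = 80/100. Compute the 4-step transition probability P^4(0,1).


Computing P^4 by matrix multiplication.
P = [[0.7100, 0.2900], [0.8000, 0.2000]]
After raising P to the power 4:
P^4(0,1) = 0.2660

0.2660


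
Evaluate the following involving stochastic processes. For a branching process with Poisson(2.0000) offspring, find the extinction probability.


Since mu = 2.0000 > 1, extinction prob q < 1.
Solve s = exp(mu*(s-1)) iteratively.
q = 0.2032

0.2032


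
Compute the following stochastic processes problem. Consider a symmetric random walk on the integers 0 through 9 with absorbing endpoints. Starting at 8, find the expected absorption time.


For symmetric RW on 0,...,N with absorbing barriers, E(i) = i*(N-i)
E(8) = 8 * 1 = 8

8


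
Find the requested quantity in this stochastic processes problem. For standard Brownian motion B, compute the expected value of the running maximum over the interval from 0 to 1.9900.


E(max B(s)) = sqrt(2t/pi)
= sqrt(2*1.9900/pi)
= sqrt(1.2669)
= 1.1256

1.1256


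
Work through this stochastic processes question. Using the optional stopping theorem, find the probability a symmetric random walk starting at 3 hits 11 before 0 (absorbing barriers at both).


By optional stopping theorem: E(M at tau) = M(0) = 3
P(hit 11)*11 + P(hit 0)*0 = 3
P(hit 11) = (3 - 0)/(11 - 0) = 3/11 = 0.2727

0.2727


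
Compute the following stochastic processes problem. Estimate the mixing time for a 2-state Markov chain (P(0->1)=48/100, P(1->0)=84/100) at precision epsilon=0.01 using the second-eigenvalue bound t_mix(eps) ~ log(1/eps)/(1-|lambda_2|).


lambda_2 = |1 - p01 - p10| = |1 - 0.4800 - 0.8400| = 0.3200
t_mix ~ log(1/eps)/(1 - |lambda_2|)
= log(100)/(1 - 0.3200) = 4.6052/0.6800
= 6.7723

6.7723


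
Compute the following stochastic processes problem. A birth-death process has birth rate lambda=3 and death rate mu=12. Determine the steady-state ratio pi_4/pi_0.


For birth-death process, pi_n/pi_0 = (lambda/mu)^n
= (3/12)^4
= 0.0039

0.0039


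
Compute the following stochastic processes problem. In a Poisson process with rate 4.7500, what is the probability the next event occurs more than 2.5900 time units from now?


P(X > t) = exp(-lambda * t)
= exp(-4.7500 * 2.5900)
= exp(-12.3025) = 4.5404e-06

4.5404e-06


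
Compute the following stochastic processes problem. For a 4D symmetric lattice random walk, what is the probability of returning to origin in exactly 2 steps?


P(return in 2 steps) = P(reverse first step) = 1/(2d)
= 1/8
= 0.1250

0.1250


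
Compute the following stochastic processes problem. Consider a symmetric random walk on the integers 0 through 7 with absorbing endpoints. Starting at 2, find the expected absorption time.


For symmetric RW on 0,...,N with absorbing barriers, E(i) = i*(N-i)
E(2) = 2 * 5 = 10

10


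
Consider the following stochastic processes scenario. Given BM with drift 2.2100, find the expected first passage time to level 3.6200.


Expected first passage time = a/mu
= 3.6200/2.2100
= 1.6380

1.6380


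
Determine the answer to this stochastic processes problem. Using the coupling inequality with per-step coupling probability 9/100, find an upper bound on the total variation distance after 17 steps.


TV distance bound <= (1-delta)^n
= (1 - 0.0900)^17
= 0.9100^17
= 0.2012

0.2012


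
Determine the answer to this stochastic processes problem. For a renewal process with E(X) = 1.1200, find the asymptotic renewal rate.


Long-run renewal rate = 1/E(X)
= 1/1.1200
= 0.8929

0.8929
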